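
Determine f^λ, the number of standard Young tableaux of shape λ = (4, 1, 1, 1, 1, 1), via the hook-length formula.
# SYT of shape (4, 1, 1, 1, 1, 1) = 56

Hook-length formula: f^λ = n! / Π hook(c), product over all cells c of the Young diagram. For λ = (4, 1, 1, 1, 1, 1), n = 9 boxes. Hook lengths by row (left-to-right, top-to-bottom): [9, 3, 2, 1]; [5]; [4]; [3]; [2]; [1]. Product of hooks = 6480. So f^λ = 9! / 6480 = 362880 / 6480 = 56.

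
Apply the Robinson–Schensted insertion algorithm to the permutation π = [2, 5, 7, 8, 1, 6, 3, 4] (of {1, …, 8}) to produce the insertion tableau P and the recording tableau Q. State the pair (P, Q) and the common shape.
P = [1, 3, 4, 8] / [2, 5, 6] / [7];  Q = [1, 2, 3, 4] / [5, 6, 8] / [7];  common shape = (4, 3, 1)

Row-insert the values π_1, π_2, … into P one at a time, bumping the leftmost entry strictly greater than the inserted value down to the next row. The recording tableau Q records, in position (i, j), the step at which that cell was added to P.
  Insert 2 (step 1): P = [2];  Q = [1]
  Insert 5 (step 2): P = [2, 5];  Q = [1, 2]
  Insert 7 (step 3): P = [2, 5, 7];  Q = [1, 2, 3]
  Insert 8 (step 4): P = [2, 5, 7, 8];  Q = [1, 2, 3, 4]
  Insert 1 (step 5): P = [1, 5, 7, 8] / [2];  Q = [1, 2, 3, 4] / [5]
  Insert 6 (step 6): P = [1, 5, 6, 8] / [2, 7];  Q = [1, 2, 3, 4] / [5, 6]
  Insert 3 (step 7): P = [1, 3, 6, 8] / [2, 5] / [7];  Q = [1, 2, 3, 4] / [5, 6] / [7]
  Insert 4 (step 8): P = [1, 3, 4, 8] / [2, 5, 6] / [7];  Q = [1, 2, 3, 4] / [5, 6, 8] / [7]
Final shape: (4, 3, 1).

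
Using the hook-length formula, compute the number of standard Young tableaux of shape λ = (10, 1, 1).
# SYT of shape (10, 1, 1) = 55

Hook-length formula: f^λ = n! / Π hook(c), product over all cells c of the Young diagram. For λ = (10, 1, 1), n = 12 boxes. Hook lengths by row (left-to-right, top-to-bottom): [12, 9, 8, 7, 6, 5, 4, 3, 2, 1]; [2]; [1]. Product of hooks = 8709120. So f^λ = 12! / 8709120 = 479001600 / 8709120 = 55.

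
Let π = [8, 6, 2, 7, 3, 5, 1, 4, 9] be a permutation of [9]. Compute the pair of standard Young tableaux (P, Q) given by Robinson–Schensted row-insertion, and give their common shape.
P = [1, 3, 4, 9] / [2, 5] / [6, 7] / [8];  Q = [1, 4, 6, 9] / [2, 5] / [3, 8] / [7];  common shape = (4, 2, 2, 1)

Row-insert the values π_1, π_2, … into P one at a time, bumping the leftmost entry strictly greater than the inserted value down to the next row. The recording tableau Q records, in position (i, j), the step at which that cell was added to P.
  Insert 8 (step 1): P = [8];  Q = [1]
  Insert 6 (step 2): P = [6] / [8];  Q = [1] / [2]
  Insert 2 (step 3): P = [2] / [6] / [8];  Q = [1] / [2] / [3]
  Insert 7 (step 4): P = [2, 7] / [6] / [8];  Q = [1, 4] / [2] / [3]
  Insert 3 (step 5): P = [2, 3] / [6, 7] / [8];  Q = [1, 4] / [2, 5] / [3]
  Insert 5 (step 6): P = [2, 3, 5] / [6, 7] / [8];  Q = [1, 4, 6] / [2, 5] / [3]
  Insert 1 (step 7): P = [1, 3, 5] / [2, 7] / [6] / [8];  Q = [1, 4, 6] / [2, 5] / [3] / [7]
  Insert 4 (step 8): P = [1, 3, 4] / [2, 5] / [6, 7] / [8];  Q = [1, 4, 6] / [2, 5] / [3, 8] / [7]
  Insert 9 (step 9): P = [1, 3, 4, 9] / [2, 5] / [6, 7] / [8];  Q = [1, 4, 6, 9] / [2, 5] / [3, 8] / [7]
Final shape: (4, 2, 2, 1).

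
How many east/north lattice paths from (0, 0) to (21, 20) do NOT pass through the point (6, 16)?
Number of paths = 268839737232

Total paths from (0, 0) to (21, 20): C(41, 21) = 269128937220. Paths through (6, 16): (paths (0, 0) → (6, 16)) × (paths (6, 16) → (21, 20)) = C(22, 6) · C(19, 15) = 74613 · 3876 = 289199988. Avoidance count = 269128937220 − 289199988 = 268839737232.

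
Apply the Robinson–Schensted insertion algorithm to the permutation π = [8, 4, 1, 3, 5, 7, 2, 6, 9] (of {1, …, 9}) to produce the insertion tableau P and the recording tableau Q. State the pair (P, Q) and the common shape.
P = [1, 2, 5, 6, 9] / [3, 7] / [4] / [8];  Q = [1, 4, 5, 6, 9] / [2, 8] / [3] / [7];  common shape = (5, 2, 1, 1)

Row-insert the values π_1, π_2, … into P one at a time, bumping the leftmost entry strictly greater than the inserted value down to the next row. The recording tableau Q records, in position (i, j), the step at which that cell was added to P.
  Insert 8 (step 1): P = [8];  Q = [1]
  Insert 4 (step 2): P = [4] / [8];  Q = [1] / [2]
  Insert 1 (step 3): P = [1] / [4] / [8];  Q = [1] / [2] / [3]
  Insert 3 (step 4): P = [1, 3] / [4] / [8];  Q = [1, 4] / [2] / [3]
  Insert 5 (step 5): P = [1, 3, 5] / [4] / [8];  Q = [1, 4, 5] / [2] / [3]
  Insert 7 (step 6): P = [1, 3, 5, 7] / [4] / [8];  Q = [1, 4, 5, 6] / [2] / [3]
  Insert 2 (step 7): P = [1, 2, 5, 7] / [3] / [4] / [8];  Q = [1, 4, 5, 6] / [2] / [3] / [7]
  Insert 6 (step 8): P = [1, 2, 5, 6] / [3, 7] / [4] / [8];  Q = [1, 4, 5, 6] / [2, 8] / [3] / [7]
  Insert 9 (step 9): P = [1, 2, 5, 6, 9] / [3, 7] / [4] / [8];  Q = [1, 4, 5, 6, 9] / [2, 8] / [3] / [7]
Final shape: (5, 2, 1, 1).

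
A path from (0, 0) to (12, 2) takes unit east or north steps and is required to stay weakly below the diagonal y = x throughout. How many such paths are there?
Number of paths = 77

By the reflection principle (André's argument), the number of monotone paths to (12, 2) with n ≤ m that never go above y = x is C(14, 12) − C(14, 13) = 91 − 14 = 77.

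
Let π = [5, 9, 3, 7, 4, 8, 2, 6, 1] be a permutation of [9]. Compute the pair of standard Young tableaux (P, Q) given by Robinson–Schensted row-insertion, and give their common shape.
P = [1, 4, 6] / [2, 7, 8] / [3] / [5] / [9];  Q = [1, 2, 6] / [3, 4, 8] / [5] / [7] / [9];  common shape = (3, 3, 1, 1, 1)

Row-insert the values π_1, π_2, … into P one at a time, bumping the leftmost entry strictly greater than the inserted value down to the next row. The recording tableau Q records, in position (i, j), the step at which that cell was added to P.
  Insert 5 (step 1): P = [5];  Q = [1]
  Insert 9 (step 2): P = [5, 9];  Q = [1, 2]
  Insert 3 (step 3): P = [3, 9] / [5];  Q = [1, 2] / [3]
  Insert 7 (step 4): P = [3, 7] / [5, 9];  Q = [1, 2] / [3, 4]
  Insert 4 (step 5): P = [3, 4] / [5, 7] / [9];  Q = [1, 2] / [3, 4] / [5]
  Insert 8 (step 6): P = [3, 4, 8] / [5, 7] / [9];  Q = [1, 2, 6] / [3, 4] / [5]
  Insert 2 (step 7): P = [2, 4, 8] / [3, 7] / [5] / [9];  Q = [1, 2, 6] / [3, 4] / [5] / [7]
  Insert 6 (step 8): P = [2, 4, 6] / [3, 7, 8] / [5] / [9];  Q = [1, 2, 6] / [3, 4, 8] / [5] / [7]
  Insert 1 (step 9): P = [1, 4, 6] / [2, 7, 8] / [3] / [5] / [9];  Q = [1, 2, 6] / [3, 4, 8] / [5] / [7] / [9]
Final shape: (3, 3, 1, 1, 1).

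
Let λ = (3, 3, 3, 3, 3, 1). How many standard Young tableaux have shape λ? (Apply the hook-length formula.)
# SYT of shape (3, 3, 3, 3, 3, 1) = 36036

Hook-length formula: f^λ = n! / Π hook(c), product over all cells c of the Young diagram. For λ = (3, 3, 3, 3, 3, 1), n = 16 boxes. Hook lengths by row (left-to-right, top-to-bottom): [8, 6, 5]; [7, 5, 4]; [6, 4, 3]; [5, 3, 2]; [4, 2, 1]; [1]. Product of hooks = 580608000. So f^λ = 16! / 580608000 = 20922789888000 / 580608000 = 36036.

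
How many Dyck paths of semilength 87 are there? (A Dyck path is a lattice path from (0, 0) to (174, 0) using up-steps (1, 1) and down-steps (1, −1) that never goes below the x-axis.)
C_87 = 16435314834665426797069144960762886143367590394940

These Dyck paths are counted by the Catalan number C_n = (1/(n + 1)) · C(2n, n). For n = 87: C_87 = (1/88) · C(174, 87) = 1446307705450557558142084756547133980616347954754720/88 = 16435314834665426797069144960762886143367590394940.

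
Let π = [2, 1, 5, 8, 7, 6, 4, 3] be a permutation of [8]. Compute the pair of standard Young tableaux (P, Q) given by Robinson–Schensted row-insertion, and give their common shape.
P = [1, 3, 6] / [2, 4] / [5] / [7] / [8];  Q = [1, 3, 4] / [2, 5] / [6] / [7] / [8];  common shape = (3, 2, 1, 1, 1)

Row-insert the values π_1, π_2, … into P one at a time, bumping the leftmost entry strictly greater than the inserted value down to the next row. The recording tableau Q records, in position (i, j), the step at which that cell was added to P.
  Insert 2 (step 1): P = [2];  Q = [1]
  Insert 1 (step 2): P = [1] / [2];  Q = [1] / [2]
  Insert 5 (step 3): P = [1, 5] / [2];  Q = [1, 3] / [2]
  Insert 8 (step 4): P = [1, 5, 8] / [2];  Q = [1, 3, 4] / [2]
  Insert 7 (step 5): P = [1, 5, 7] / [2, 8];  Q = [1, 3, 4] / [2, 5]
  Insert 6 (step 6): P = [1, 5, 6] / [2, 7] / [8];  Q = [1, 3, 4] / [2, 5] / [6]
  Insert 4 (step 7): P = [1, 4, 6] / [2, 5] / [7] / [8];  Q = [1, 3, 4] / [2, 5] / [6] / [7]
  Insert 3 (step 8): P = [1, 3, 6] / [2, 4] / [5] / [7] / [8];  Q = [1, 3, 4] / [2, 5] / [6] / [7] / [8]
Final shape: (3, 2, 1, 1, 1).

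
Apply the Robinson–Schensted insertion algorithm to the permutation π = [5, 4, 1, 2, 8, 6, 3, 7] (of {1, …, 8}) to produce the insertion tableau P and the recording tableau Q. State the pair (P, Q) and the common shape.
P = [1, 2, 3, 7] / [4, 6] / [5, 8];  Q = [1, 4, 5, 8] / [2, 6] / [3, 7];  common shape = (4, 2, 2)

Row-insert the values π_1, π_2, … into P one at a time, bumping the leftmost entry strictly greater than the inserted value down to the next row. The recording tableau Q records, in position (i, j), the step at which that cell was added to P.
  Insert 5 (step 1): P = [5];  Q = [1]
  Insert 4 (step 2): P = [4] / [5];  Q = [1] / [2]
  Insert 1 (step 3): P = [1] / [4] / [5];  Q = [1] / [2] / [3]
  Insert 2 (step 4): P = [1, 2] / [4] / [5];  Q = [1, 4] / [2] / [3]
  Insert 8 (step 5): P = [1, 2, 8] / [4] / [5];  Q = [1, 4, 5] / [2] / [3]
  Insert 6 (step 6): P = [1, 2, 6] / [4, 8] / [5];  Q = [1, 4, 5] / [2, 6] / [3]
  Insert 3 (step 7): P = [1, 2, 3] / [4, 6] / [5, 8];  Q = [1, 4, 5] / [2, 6] / [3, 7]
  Insert 7 (step 8): P = [1, 2, 3, 7] / [4, 6] / [5, 8];  Q = [1, 4, 5, 8] / [2, 6] / [3, 7]
Final shape: (4, 2, 2).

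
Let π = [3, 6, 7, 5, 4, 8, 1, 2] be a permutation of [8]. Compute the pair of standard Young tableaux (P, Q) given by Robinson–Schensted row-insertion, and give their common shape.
P = [1, 2, 7, 8] / [3, 4] / [5] / [6];  Q = [1, 2, 3, 6] / [4, 8] / [5] / [7];  common shape = (4, 2, 1, 1)

Row-insert the values π_1, π_2, … into P one at a time, bumping the leftmost entry strictly greater than the inserted value down to the next row. The recording tableau Q records, in position (i, j), the step at which that cell was added to P.
  Insert 3 (step 1): P = [3];  Q = [1]
  Insert 6 (step 2): P = [3, 6];  Q = [1, 2]
  Insert 7 (step 3): P = [3, 6, 7];  Q = [1, 2, 3]
  Insert 5 (step 4): P = [3, 5, 7] / [6];  Q = [1, 2, 3] / [4]
  Insert 4 (step 5): P = [3, 4, 7] / [5] / [6];  Q = [1, 2, 3] / [4] / [5]
  Insert 8 (step 6): P = [3, 4, 7, 8] / [5] / [6];  Q = [1, 2, 3, 6] / [4] / [5]
  Insert 1 (step 7): P = [1, 4, 7, 8] / [3] / [5] / [6];  Q = [1, 2, 3, 6] / [4] / [5] / [7]
  Insert 2 (step 8): P = [1, 2, 7, 8] / [3, 4] / [5] / [6];  Q = [1, 2, 3, 6] / [4, 8] / [5] / [7]
Final shape: (4, 2, 1, 1).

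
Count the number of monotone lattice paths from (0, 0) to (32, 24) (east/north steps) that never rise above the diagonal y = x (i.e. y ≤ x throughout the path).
Number of paths = 1187735919081075

By the reflection principle (André's argument), the number of monotone paths to (32, 24) with n ≤ m that never go above y = x is C(56, 32) − C(56, 33) = 4355031703297275 − 3167295784216200 = 1187735919081075.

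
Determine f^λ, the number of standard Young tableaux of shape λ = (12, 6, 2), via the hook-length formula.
# SYT of shape (12, 6, 2) = 1162800

Hook-length formula: f^λ = n! / Π hook(c), product over all cells c of the Young diagram. For λ = (12, 6, 2), n = 20 boxes. Hook lengths by row (left-to-right, top-to-bottom): [14, 13, 11, 10, 9, 8, 6, 5, 4, 3, 2, 1]; [7, 6, 4, 3, 2, 1]; [2, 1]. Product of hooks = 2092278988800. So f^λ = 20! / 2092278988800 = 2432902008176640000 / 2092278988800 = 1162800.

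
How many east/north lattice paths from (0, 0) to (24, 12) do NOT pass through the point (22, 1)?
Number of paths = 1251675906

Total paths from (0, 0) to (24, 12): C(36, 24) = 1251677700. Paths through (22, 1): (paths (0, 0) → (22, 1)) × (paths (22, 1) → (24, 12)) = C(23, 22) · C(13, 2) = 23 · 78 = 1794. Avoidance count = 1251677700 − 1794 = 1251675906.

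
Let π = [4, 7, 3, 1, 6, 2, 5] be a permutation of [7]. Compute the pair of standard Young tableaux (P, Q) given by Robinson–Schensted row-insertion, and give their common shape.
P = [1, 2, 5] / [3, 6] / [4, 7];  Q = [1, 2, 7] / [3, 5] / [4, 6];  common shape = (3, 2, 2)

Row-insert the values π_1, π_2, … into P one at a time, bumping the leftmost entry strictly greater than the inserted value down to the next row. The recording tableau Q records, in position (i, j), the step at which that cell was added to P.
  Insert 4 (step 1): P = [4];  Q = [1]
  Insert 7 (step 2): P = [4, 7];  Q = [1, 2]
  Insert 3 (step 3): P = [3, 7] / [4];  Q = [1, 2] / [3]
  Insert 1 (step 4): P = [1, 7] / [3] / [4];  Q = [1, 2] / [3] / [4]
  Insert 6 (step 5): P = [1, 6] / [3, 7] / [4];  Q = [1, 2] / [3, 5] / [4]
  Insert 2 (step 6): P = [1, 2] / [3, 6] / [4, 7];  Q = [1, 2] / [3, 5] / [4, 6]
  Insert 5 (step 7): P = [1, 2, 5] / [3, 6] / [4, 7];  Q = [1, 2, 7] / [3, 5] / [4, 6]
Final shape: (3, 2, 2).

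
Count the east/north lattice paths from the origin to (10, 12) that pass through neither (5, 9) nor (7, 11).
Number of paths = 455286

Inclusion–exclusion. Total paths: C(22, 10) = 646646. Through P₁: C(14, 5)·C(8, 5) = 112112. Through P₂: C(18, 7)·C(4, 3) = 127296. Since P₁ is strictly southwest of P₂, a monotone path through both must visit P₁ then P₂; paths through both = C(14, 5)·C(4, 2)·C(4, 3) = 48048. Avoid both = 646646 − 112112 − 127296 + 48048 = 455286.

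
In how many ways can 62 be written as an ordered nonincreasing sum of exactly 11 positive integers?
p(62, 11 parts) = 91058

Partitions of n into exactly k parts are in bijection with partitions of n − k into at most k parts (subtract 1 from each part). So p(62, exactly 11) = p(51, parts ≤ 11). Computing via the recurrence p(m, j) = p(m, j−1) + p(m−j, j) gives 91058.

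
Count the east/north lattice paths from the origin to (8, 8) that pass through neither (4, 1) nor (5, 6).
Number of paths = 6900

Inclusion–exclusion. Total paths: C(16, 8) = 12870. Through P₁: C(5, 4)·C(11, 4) = 1650. Through P₂: C(11, 5)·C(5, 3) = 4620. Since P₁ is strictly southwest of P₂, a monotone path through both must visit P₁ then P₂; paths through both = C(5, 4)·C(6, 1)·C(5, 3) = 300. Avoid both = 12870 − 1650 − 4620 + 300 = 6900.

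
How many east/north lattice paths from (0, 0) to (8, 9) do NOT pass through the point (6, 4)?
Number of paths = 19900

Total paths from (0, 0) to (8, 9): C(17, 8) = 24310. Paths through (6, 4): (paths (0, 0) → (6, 4)) × (paths (6, 4) → (8, 9)) = C(10, 6) · C(7, 2) = 210 · 21 = 4410. Avoidance count = 24310 − 4410 = 19900.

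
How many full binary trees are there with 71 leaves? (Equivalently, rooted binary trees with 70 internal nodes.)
C_70 = 1321422108420282270489942177190229544600

These full binary trees are counted by the Catalan number C_n = (1/(n + 1)) · C(2n, n). For n = 70: C_70 = (1/71) · C(140, 70) = 93820969697840041204785894580506297666600/71 = 1321422108420282270489942177190229544600.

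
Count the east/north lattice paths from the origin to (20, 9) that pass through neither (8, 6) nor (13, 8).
Number of paths = 7525224

Inclusion–exclusion. Total paths: C(29, 20) = 10015005. Through P₁: C(14, 8)·C(15, 12) = 1366365. Through P₂: C(21, 13)·C(8, 7) = 1627920. Since P₁ is strictly southwest of P₂, a monotone path through both must visit P₁ then P₂; paths through both = C(14, 8)·C(7, 5)·C(8, 7) = 504504. Avoid both = 10015005 − 1366365 − 1627920 + 504504 = 7525224.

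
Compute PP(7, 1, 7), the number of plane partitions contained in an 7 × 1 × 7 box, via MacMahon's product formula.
PP(7, 1, 7) = 3432

Evaluate the triple product over i = 1..7, j = 1..1, k = 1..7. The factors are (2/1) · (3/2) · (4/3) · (5/4) · (6/5) · (7/6) · (8/7) · (3/2) · … (49 factors total). The numerators and denominators telescope so the product is an integer; carrying out the multiplication exactly gives PP(7, 1, 7) = 3432.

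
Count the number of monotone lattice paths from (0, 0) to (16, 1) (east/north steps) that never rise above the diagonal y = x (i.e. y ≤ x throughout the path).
Number of paths = 16

By the reflection principle (André's argument), the number of monotone paths to (16, 1) with n ≤ m that never go above y = x is C(17, 16) − C(17, 17) = 17 − 1 = 16.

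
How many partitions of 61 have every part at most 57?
p(61, parts ≤ 57) = 1121498

Use the recurrence p(n, m) = p(n, m−1) + p(n−m, m): either the largest part is < m (count p(n, m−1)) or the largest part is exactly m (remove one copy of m, count p(n−m, m)). With p(0, ·) = 1 this gives p(61, parts ≤ 57) = 1121498. (By conjugating Young diagrams, this also counts partitions of 61 into at most 57 parts.)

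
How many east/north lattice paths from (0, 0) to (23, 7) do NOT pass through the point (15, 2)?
Number of paths = 1860768

Total paths from (0, 0) to (23, 7): C(30, 23) = 2035800. Paths through (15, 2): (paths (0, 0) → (15, 2)) × (paths (15, 2) → (23, 7)) = C(17, 15) · C(13, 8) = 136 · 1287 = 175032. Avoidance count = 2035800 − 175032 = 1860768.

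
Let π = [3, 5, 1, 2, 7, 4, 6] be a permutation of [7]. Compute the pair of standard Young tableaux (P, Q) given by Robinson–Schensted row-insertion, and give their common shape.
P = [1, 2, 4, 6] / [3, 5, 7];  Q = [1, 2, 5, 7] / [3, 4, 6];  common shape = (4, 3)

Row-insert the values π_1, π_2, … into P one at a time, bumping the leftmost entry strictly greater than the inserted value down to the next row. The recording tableau Q records, in position (i, j), the step at which that cell was added to P.
  Insert 3 (step 1): P = [3];  Q = [1]
  Insert 5 (step 2): P = [3, 5];  Q = [1, 2]
  Insert 1 (step 3): P = [1, 5] / [3];  Q = [1, 2] / [3]
  Insert 2 (step 4): P = [1, 2] / [3, 5];  Q = [1, 2] / [3, 4]
  Insert 7 (step 5): P = [1, 2, 7] / [3, 5];  Q = [1, 2, 5] / [3, 4]
  Insert 4 (step 6): P = [1, 2, 4] / [3, 5, 7];  Q = [1, 2, 5] / [3, 4, 6]
  Insert 6 (step 7): P = [1, 2, 4, 6] / [3, 5, 7];  Q = [1, 2, 5, 7] / [3, 4, 6]
Final shape: (4, 3).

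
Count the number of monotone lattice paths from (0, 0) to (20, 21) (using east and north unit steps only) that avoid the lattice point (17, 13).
Number of paths = 249368561970

Total paths from (0, 0) to (20, 21): C(41, 20) = 269128937220. Paths through (17, 13): (paths (0, 0) → (17, 13)) × (paths (17, 13) → (20, 21)) = C(30, 17) · C(11, 3) = 119759850 · 165 = 19760375250. Avoidance count = 269128937220 − 19760375250 = 249368561970.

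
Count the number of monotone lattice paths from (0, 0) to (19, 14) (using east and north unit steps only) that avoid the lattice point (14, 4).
Number of paths = 809620020

Total paths from (0, 0) to (19, 14): C(33, 19) = 818809200. Paths through (14, 4): (paths (0, 0) → (14, 4)) × (paths (14, 4) → (19, 14)) = C(18, 14) · C(15, 5) = 3060 · 3003 = 9189180. Avoidance count = 818809200 − 9189180 = 809620020.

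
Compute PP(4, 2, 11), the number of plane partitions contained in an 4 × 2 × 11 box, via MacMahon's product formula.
PP(4, 2, 11) = 496860

Evaluate the triple product over i = 1..4, j = 1..2, k = 1..11. The factors are (2/1) · (3/2) · (4/3) · (5/4) · (6/5) · (7/6) · (8/7) · (9/8) · … (88 factors total). The numerators and denominators telescope so the product is an integer; carrying out the multiplication exactly gives PP(4, 2, 11) = 496860.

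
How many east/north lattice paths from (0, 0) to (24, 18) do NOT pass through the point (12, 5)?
Number of paths = 321517664650

Total paths from (0, 0) to (24, 18): C(42, 24) = 353697121050. Paths through (12, 5): (paths (0, 0) → (12, 5)) × (paths (12, 5) → (24, 18)) = C(17, 12) · C(25, 12) = 6188 · 5200300 = 32179456400. Avoidance count = 353697121050 − 32179456400 = 321517664650.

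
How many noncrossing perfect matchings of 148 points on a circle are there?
C_74 = 311496878311103321137536291518809134027240

These noncrossing handshakes are counted by the Catalan number C_n = (1/(n + 1)) · C(2n, n). For n = 74: C_74 = (1/75) · C(148, 74) = 23362265873332749085315221863910685052043000/75 = 311496878311103321137536291518809134027240.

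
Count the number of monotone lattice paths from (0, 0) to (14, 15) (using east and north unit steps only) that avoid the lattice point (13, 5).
Number of paths = 77464512

Total paths from (0, 0) to (14, 15): C(29, 14) = 77558760. Paths through (13, 5): (paths (0, 0) → (13, 5)) × (paths (13, 5) → (14, 15)) = C(18, 13) · C(11, 1) = 8568 · 11 = 94248. Avoidance count = 77558760 − 94248 = 77464512.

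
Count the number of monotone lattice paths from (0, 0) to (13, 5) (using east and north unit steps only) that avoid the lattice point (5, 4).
Number of paths = 7434

Total paths from (0, 0) to (13, 5): C(18, 13) = 8568. Paths through (5, 4): (paths (0, 0) → (5, 4)) × (paths (5, 4) → (13, 5)) = C(9, 5) · C(9, 8) = 126 · 9 = 1134. Avoidance count = 8568 − 1134 = 7434.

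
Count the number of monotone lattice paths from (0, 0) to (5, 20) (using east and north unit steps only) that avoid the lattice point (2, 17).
Number of paths = 49710

Total paths from (0, 0) to (5, 20): C(25, 5) = 53130. Paths through (2, 17): (paths (0, 0) → (2, 17)) × (paths (2, 17) → (5, 20)) = C(19, 2) · C(6, 3) = 171 · 20 = 3420. Avoidance count = 53130 − 3420 = 49710.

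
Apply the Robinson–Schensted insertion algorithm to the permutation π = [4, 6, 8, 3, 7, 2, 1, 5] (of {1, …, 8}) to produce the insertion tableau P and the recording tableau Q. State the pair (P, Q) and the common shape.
P = [1, 5, 7] / [2, 6] / [3, 8] / [4];  Q = [1, 2, 3] / [4, 5] / [6, 8] / [7];  common shape = (3, 2, 2, 1)

Row-insert the values π_1, π_2, … into P one at a time, bumping the leftmost entry strictly greater than the inserted value down to the next row. The recording tableau Q records, in position (i, j), the step at which that cell was added to P.
  Insert 4 (step 1): P = [4];  Q = [1]
  Insert 6 (step 2): P = [4, 6];  Q = [1, 2]
  Insert 8 (step 3): P = [4, 6, 8];  Q = [1, 2, 3]
  Insert 3 (step 4): P = [3, 6, 8] / [4];  Q = [1, 2, 3] / [4]
  Insert 7 (step 5): P = [3, 6, 7] / [4, 8];  Q = [1, 2, 3] / [4, 5]
  Insert 2 (step 6): P = [2, 6, 7] / [3, 8] / [4];  Q = [1, 2, 3] / [4, 5] / [6]
  Insert 1 (step 7): P = [1, 6, 7] / [2, 8] / [3] / [4];  Q = [1, 2, 3] / [4, 5] / [6] / [7]
  Insert 5 (step 8): P = [1, 5, 7] / [2, 6] / [3, 8] / [4];  Q = [1, 2, 3] / [4, 5] / [6, 8] / [7]
Final shape: (3, 2, 2, 1).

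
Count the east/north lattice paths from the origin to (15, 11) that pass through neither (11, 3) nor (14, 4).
Number of paths = 7533148

Inclusion–exclusion. Total paths: C(26, 15) = 7726160. Through P₁: C(14, 11)·C(12, 4) = 180180. Through P₂: C(18, 14)·C(8, 1) = 24480. Since P₁ is strictly southwest of P₂, a monotone path through both must visit P₁ then P₂; paths through both = C(14, 11)·C(4, 3)·C(8, 1) = 11648. Avoid both = 7726160 − 180180 − 24480 + 11648 = 7533148.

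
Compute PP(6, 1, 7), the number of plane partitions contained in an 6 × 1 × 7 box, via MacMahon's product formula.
PP(6, 1, 7) = 1716

Evaluate the triple product over i = 1..6, j = 1..1, k = 1..7. The factors are (2/1) · (3/2) · (4/3) · (5/4) · (6/5) · (7/6) · (8/7) · (3/2) · … (42 factors total). The numerators and denominators telescope so the product is an integer; carrying out the multiplication exactly gives PP(6, 1, 7) = 1716.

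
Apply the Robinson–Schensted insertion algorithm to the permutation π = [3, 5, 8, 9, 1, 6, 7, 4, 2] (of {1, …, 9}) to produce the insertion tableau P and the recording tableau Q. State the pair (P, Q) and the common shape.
P = [1, 2, 6, 7] / [3, 4, 9] / [5] / [8];  Q = [1, 2, 3, 4] / [5, 6, 7] / [8] / [9];  common shape = (4, 3, 1, 1)

Row-insert the values π_1, π_2, … into P one at a time, bumping the leftmost entry strictly greater than the inserted value down to the next row. The recording tableau Q records, in position (i, j), the step at which that cell was added to P.
  Insert 3 (step 1): P = [3];  Q = [1]
  Insert 5 (step 2): P = [3, 5];  Q = [1, 2]
  Insert 8 (step 3): P = [3, 5, 8];  Q = [1, 2, 3]
  Insert 9 (step 4): P = [3, 5, 8, 9];  Q = [1, 2, 3, 4]
  Insert 1 (step 5): P = [1, 5, 8, 9] / [3];  Q = [1, 2, 3, 4] / [5]
  Insert 6 (step 6): P = [1, 5, 6, 9] / [3, 8];  Q = [1, 2, 3, 4] / [5, 6]
  Insert 7 (step 7): P = [1, 5, 6, 7] / [3, 8, 9];  Q = [1, 2, 3, 4] / [5, 6, 7]
  Insert 4 (step 8): P = [1, 4, 6, 7] / [3, 5, 9] / [8];  Q = [1, 2, 3, 4] / [5, 6, 7] / [8]
  Insert 2 (step 9): P = [1, 2, 6, 7] / [3, 4, 9] / [5] / [8];  Q = [1, 2, 3, 4] / [5, 6, 7] / [8] / [9]
Final shape: (4, 3, 1, 1).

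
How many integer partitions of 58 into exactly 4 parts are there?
p(58, 4 parts) = 1425

Partitions of n into exactly k parts are in bijection with partitions of n − k into at most k parts (subtract 1 from each part). So p(58, exactly 4) = p(54, parts ≤ 4). Computing via the recurrence p(m, j) = p(m, j−1) + p(m−j, j) gives 1425.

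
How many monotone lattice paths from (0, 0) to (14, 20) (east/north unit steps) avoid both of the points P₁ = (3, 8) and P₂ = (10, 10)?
Number of paths = 989887954

Inclusion–exclusion. Total paths: C(34, 14) = 1391975640. Through P₁: C(11, 3)·C(23, 11) = 223092870. Through P₂: C(20, 10)·C(14, 4) = 184940756. Since P₁ is strictly southwest of P₂, a monotone path through both must visit P₁ then P₂; paths through both = C(11, 3)·C(9, 7)·C(14, 4) = 5945940. Avoid both = 1391975640 − 223092870 − 184940756 + 5945940 = 989887954.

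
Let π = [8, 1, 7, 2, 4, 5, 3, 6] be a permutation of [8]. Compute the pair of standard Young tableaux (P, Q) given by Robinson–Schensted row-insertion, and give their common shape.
P = [1, 2, 3, 5, 6] / [4] / [7] / [8];  Q = [1, 3, 5, 6, 8] / [2] / [4] / [7];  common shape = (5, 1, 1, 1)

Row-insert the values π_1, π_2, … into P one at a time, bumping the leftmost entry strictly greater than the inserted value down to the next row. The recording tableau Q records, in position (i, j), the step at which that cell was added to P.
  Insert 8 (step 1): P = [8];  Q = [1]
  Insert 1 (step 2): P = [1] / [8];  Q = [1] / [2]
  Insert 7 (step 3): P = [1, 7] / [8];  Q = [1, 3] / [2]
  Insert 2 (step 4): P = [1, 2] / [7] / [8];  Q = [1, 3] / [2] / [4]
  Insert 4 (step 5): P = [1, 2, 4] / [7] / [8];  Q = [1, 3, 5] / [2] / [4]
  Insert 5 (step 6): P = [1, 2, 4, 5] / [7] / [8];  Q = [1, 3, 5, 6] / [2] / [4]
  Insert 3 (step 7): P = [1, 2, 3, 5] / [4] / [7] / [8];  Q = [1, 3, 5, 6] / [2] / [4] / [7]
  Insert 6 (step 8): P = [1, 2, 3, 5, 6] / [4] / [7] / [8];  Q = [1, 3, 5, 6, 8] / [2] / [4] / [7]
Final shape: (5, 1, 1, 1).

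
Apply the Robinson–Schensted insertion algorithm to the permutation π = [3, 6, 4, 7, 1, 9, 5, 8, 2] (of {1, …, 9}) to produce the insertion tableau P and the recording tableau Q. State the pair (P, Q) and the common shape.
P = [1, 2, 5, 8] / [3, 4, 9] / [6, 7];  Q = [1, 2, 4, 6] / [3, 7, 8] / [5, 9];  common shape = (4, 3, 2)

Row-insert the values π_1, π_2, … into P one at a time, bumping the leftmost entry strictly greater than the inserted value down to the next row. The recording tableau Q records, in position (i, j), the step at which that cell was added to P.
  Insert 3 (step 1): P = [3];  Q = [1]
  Insert 6 (step 2): P = [3, 6];  Q = [1, 2]
  Insert 4 (step 3): P = [3, 4] / [6];  Q = [1, 2] / [3]
  Insert 7 (step 4): P = [3, 4, 7] / [6];  Q = [1, 2, 4] / [3]
  Insert 1 (step 5): P = [1, 4, 7] / [3] / [6];  Q = [1, 2, 4] / [3] / [5]
  Insert 9 (step 6): P = [1, 4, 7, 9] / [3] / [6];  Q = [1, 2, 4, 6] / [3] / [5]
  Insert 5 (step 7): P = [1, 4, 5, 9] / [3, 7] / [6];  Q = [1, 2, 4, 6] / [3, 7] / [5]
  Insert 8 (step 8): P = [1, 4, 5, 8] / [3, 7, 9] / [6];  Q = [1, 2, 4, 6] / [3, 7, 8] / [5]
  Insert 2 (step 9): P = [1, 2, 5, 8] / [3, 4, 9] / [6, 7];  Q = [1, 2, 4, 6] / [3, 7, 8] / [5, 9]
Final shape: (4, 3, 2).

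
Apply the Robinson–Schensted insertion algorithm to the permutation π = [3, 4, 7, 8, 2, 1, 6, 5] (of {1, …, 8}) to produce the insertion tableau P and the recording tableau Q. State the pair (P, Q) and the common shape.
P = [1, 4, 5, 8] / [2, 6] / [3, 7];  Q = [1, 2, 3, 4] / [5, 7] / [6, 8];  common shape = (4, 2, 2)

Row-insert the values π_1, π_2, … into P one at a time, bumping the leftmost entry strictly greater than the inserted value down to the next row. The recording tableau Q records, in position (i, j), the step at which that cell was added to P.
  Insert 3 (step 1): P = [3];  Q = [1]
  Insert 4 (step 2): P = [3, 4];  Q = [1, 2]
  Insert 7 (step 3): P = [3, 4, 7];  Q = [1, 2, 3]
  Insert 8 (step 4): P = [3, 4, 7, 8];  Q = [1, 2, 3, 4]
  Insert 2 (step 5): P = [2, 4, 7, 8] / [3];  Q = [1, 2, 3, 4] / [5]
  Insert 1 (step 6): P = [1, 4, 7, 8] / [2] / [3];  Q = [1, 2, 3, 4] / [5] / [6]
  Insert 6 (step 7): P = [1, 4, 6, 8] / [2, 7] / [3];  Q = [1, 2, 3, 4] / [5, 7] / [6]
  Insert 5 (step 8): P = [1, 4, 5, 8] / [2, 6] / [3, 7];  Q = [1, 2, 3, 4] / [5, 7] / [6, 8]
Final shape: (4, 2, 2).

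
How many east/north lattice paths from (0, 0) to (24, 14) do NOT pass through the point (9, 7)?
Number of paths = 7718530740

Total paths from (0, 0) to (24, 14): C(38, 24) = 9669554100. Paths through (9, 7): (paths (0, 0) → (9, 7)) × (paths (9, 7) → (24, 14)) = C(16, 9) · C(22, 15) = 11440 · 170544 = 1951023360. Avoidance count = 9669554100 − 1951023360 = 7718530740.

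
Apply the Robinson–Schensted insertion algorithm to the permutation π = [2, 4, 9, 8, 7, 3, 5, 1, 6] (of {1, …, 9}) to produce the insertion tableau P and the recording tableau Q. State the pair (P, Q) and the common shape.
P = [1, 3, 5, 6] / [2, 7] / [4] / [8] / [9];  Q = [1, 2, 3, 9] / [4, 7] / [5] / [6] / [8];  common shape = (4, 2, 1, 1, 1)

Row-insert the values π_1, π_2, … into P one at a time, bumping the leftmost entry strictly greater than the inserted value down to the next row. The recording tableau Q records, in position (i, j), the step at which that cell was added to P.
  Insert 2 (step 1): P = [2];  Q = [1]
  Insert 4 (step 2): P = [2, 4];  Q = [1, 2]
  Insert 9 (step 3): P = [2, 4, 9];  Q = [1, 2, 3]
  Insert 8 (step 4): P = [2, 4, 8] / [9];  Q = [1, 2, 3] / [4]
  Insert 7 (step 5): P = [2, 4, 7] / [8] / [9];  Q = [1, 2, 3] / [4] / [5]
  Insert 3 (step 6): P = [2, 3, 7] / [4] / [8] / [9];  Q = [1, 2, 3] / [4] / [5] / [6]
  Insert 5 (step 7): P = [2, 3, 5] / [4, 7] / [8] / [9];  Q = [1, 2, 3] / [4, 7] / [5] / [6]
  Insert 1 (step 8): P = [1, 3, 5] / [2, 7] / [4] / [8] / [9];  Q = [1, 2, 3] / [4, 7] / [5] / [6] / [8]
  Insert 6 (step 9): P = [1, 3, 5, 6] / [2, 7] / [4] / [8] / [9];  Q = [1, 2, 3, 9] / [4, 7] / [5] / [6] / [8]
Final shape: (4, 2, 1, 1, 1).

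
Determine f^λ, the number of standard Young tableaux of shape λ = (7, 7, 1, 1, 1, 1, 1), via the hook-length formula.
# SYT of shape (7, 7, 1, 1, 1, 1, 1) = 1790712

Hook-length formula: f^λ = n! / Π hook(c), product over all cells c of the Young diagram. For λ = (7, 7, 1, 1, 1, 1, 1), n = 19 boxes. Hook lengths by row (left-to-right, top-to-bottom): [13, 7, 6, 5, 4, 3, 2]; [12, 6, 5, 4, 3, 2, 1]; [5]; [4]; [3]; [2]; [1]. Product of hooks = 67931136000. So f^λ = 19! / 67931136000 = 121645100408832000 / 67931136000 = 1790712.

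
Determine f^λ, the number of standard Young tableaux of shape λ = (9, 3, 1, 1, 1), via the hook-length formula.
# SYT of shape (9, 3, 1, 1, 1) = 26950

Hook-length formula: f^λ = n! / Π hook(c), product over all cells c of the Young diagram. For λ = (9, 3, 1, 1, 1), n = 15 boxes. Hook lengths by row (left-to-right, top-to-bottom): [13, 9, 8, 6, 5, 4, 3, 2, 1]; [6, 2, 1]; [3]; [2]; [1]. Product of hooks = 48522240. So f^λ = 15! / 48522240 = 1307674368000 / 48522240 = 26950.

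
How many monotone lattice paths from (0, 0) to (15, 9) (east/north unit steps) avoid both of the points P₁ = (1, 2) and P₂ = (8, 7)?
Number of paths = 812540

Inclusion–exclusion. Total paths: C(24, 15) = 1307504. Through P₁: C(3, 1)·C(21, 14) = 348840. Through P₂: C(15, 8)·C(9, 7) = 231660. Since P₁ is strictly southwest of P₂, a monotone path through both must visit P₁ then P₂; paths through both = C(3, 1)·C(12, 7)·C(9, 7) = 85536. Avoid both = 1307504 − 348840 − 231660 + 85536 = 812540.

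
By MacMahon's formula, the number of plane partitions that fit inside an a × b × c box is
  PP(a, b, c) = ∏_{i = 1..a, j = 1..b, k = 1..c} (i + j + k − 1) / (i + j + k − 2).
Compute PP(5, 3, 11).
PP(5, 3, 11) = 1837984512

Evaluate the triple product over i = 1..5, j = 1..3, k = 1..11. The factors are (2/1) · (3/2) · (4/3) · (5/4) · (6/5) · (7/6) · (8/7) · (9/8) · … (165 factors total). The numerators and denominators telescope so the product is an integer; carrying out the multiplication exactly gives PP(5, 3, 11) = 1837984512.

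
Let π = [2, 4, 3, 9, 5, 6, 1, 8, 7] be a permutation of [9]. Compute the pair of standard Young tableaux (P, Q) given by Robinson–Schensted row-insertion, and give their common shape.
P = [1, 3, 5, 6, 7] / [2, 8] / [4, 9];  Q = [1, 2, 4, 6, 8] / [3, 5] / [7, 9];  common shape = (5, 2, 2)

Row-insert the values π_1, π_2, … into P one at a time, bumping the leftmost entry strictly greater than the inserted value down to the next row. The recording tableau Q records, in position (i, j), the step at which that cell was added to P.
  Insert 2 (step 1): P = [2];  Q = [1]
  Insert 4 (step 2): P = [2, 4];  Q = [1, 2]
  Insert 3 (step 3): P = [2, 3] / [4];  Q = [1, 2] / [3]
  Insert 9 (step 4): P = [2, 3, 9] / [4];  Q = [1, 2, 4] / [3]
  Insert 5 (step 5): P = [2, 3, 5] / [4, 9];  Q = [1, 2, 4] / [3, 5]
  Insert 6 (step 6): P = [2, 3, 5, 6] / [4, 9];  Q = [1, 2, 4, 6] / [3, 5]
  Insert 1 (step 7): P = [1, 3, 5, 6] / [2, 9] / [4];  Q = [1, 2, 4, 6] / [3, 5] / [7]
  Insert 8 (step 8): P = [1, 3, 5, 6, 8] / [2, 9] / [4];  Q = [1, 2, 4, 6, 8] / [3, 5] / [7]
  Insert 7 (step 9): P = [1, 3, 5, 6, 7] / [2, 8] / [4, 9];  Q = [1, 2, 4, 6, 8] / [3, 5] / [7, 9]
Final shape: (5, 2, 2).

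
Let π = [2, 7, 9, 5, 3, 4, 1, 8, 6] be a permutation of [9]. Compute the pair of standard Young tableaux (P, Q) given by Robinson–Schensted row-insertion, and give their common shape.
P = [1, 3, 4, 6] / [2, 8] / [5, 9] / [7];  Q = [1, 2, 3, 8] / [4, 6] / [5, 9] / [7];  common shape = (4, 2, 2, 1)

Row-insert the values π_1, π_2, … into P one at a time, bumping the leftmost entry strictly greater than the inserted value down to the next row. The recording tableau Q records, in position (i, j), the step at which that cell was added to P.
  Insert 2 (step 1): P = [2];  Q = [1]
  Insert 7 (step 2): P = [2, 7];  Q = [1, 2]
  Insert 9 (step 3): P = [2, 7, 9];  Q = [1, 2, 3]
  Insert 5 (step 4): P = [2, 5, 9] / [7];  Q = [1, 2, 3] / [4]
  Insert 3 (step 5): P = [2, 3, 9] / [5] / [7];  Q = [1, 2, 3] / [4] / [5]
  Insert 4 (step 6): P = [2, 3, 4] / [5, 9] / [7];  Q = [1, 2, 3] / [4, 6] / [5]
  Insert 1 (step 7): P = [1, 3, 4] / [2, 9] / [5] / [7];  Q = [1, 2, 3] / [4, 6] / [5] / [7]
  Insert 8 (step 8): P = [1, 3, 4, 8] / [2, 9] / [5] / [7];  Q = [1, 2, 3, 8] / [4, 6] / [5] / [7]
  Insert 6 (step 9): P = [1, 3, 4, 6] / [2, 8] / [5, 9] / [7];  Q = [1, 2, 3, 8] / [4, 6] / [5, 9] / [7]
Final shape: (4, 2, 2, 1).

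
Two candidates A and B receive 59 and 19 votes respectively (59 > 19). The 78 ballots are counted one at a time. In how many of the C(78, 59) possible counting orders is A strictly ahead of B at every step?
Strict-lead orderings = 344237209563016000

Total orderings of the 78 votes with 59 for A: C(78, 59) = 671262558647881200. By the Bertrand ballot formula (Cycle Lemma / reflection principle), the number of orderings in which A is strictly ahead of B throughout is (p − q)/(p + q) · C(p + q, p) = (59 − 19)/(59 + 19) · 671262558647881200 = 344237209563016000.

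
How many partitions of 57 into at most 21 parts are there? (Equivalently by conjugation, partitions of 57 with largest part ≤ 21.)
p(57, parts ≤ 21) = 533523

Use the recurrence p(n, m) = p(n, m−1) + p(n−m, m): either the largest part is < m (count p(n, m−1)) or the largest part is exactly m (remove one copy of m, count p(n−m, m)). With p(0, ·) = 1 this gives p(57, parts ≤ 21) = 533523. (By conjugating Young diagrams, this also counts partitions of 57 into at most 21 parts.)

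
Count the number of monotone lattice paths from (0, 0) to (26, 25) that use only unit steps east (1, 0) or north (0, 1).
Number of paths = 247959266474052

A monotone lattice path from (0, 0) to (26, 25) consists of 26 east steps and 25 north steps in some order, so it is determined by which 26 of the 51 steps are east. The count is C(51, 26) = 247959266474052.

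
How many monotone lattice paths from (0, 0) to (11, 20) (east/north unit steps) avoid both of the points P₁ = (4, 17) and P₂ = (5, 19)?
Number of paths = 83782272

Inclusion–exclusion. Total paths: C(31, 11) = 84672315. Through P₁: C(21, 4)·C(10, 7) = 718200. Through P₂: C(24, 5)·C(7, 6) = 297528. Since P₁ is strictly southwest of P₂, a monotone path through both must visit P₁ then P₂; paths through both = C(21, 4)·C(3, 1)·C(7, 6) = 125685. Avoid both = 84672315 − 718200 − 297528 + 125685 = 83782272.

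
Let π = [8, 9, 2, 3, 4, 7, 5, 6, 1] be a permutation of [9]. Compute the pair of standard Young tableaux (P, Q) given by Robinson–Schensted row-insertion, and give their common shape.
P = [1, 3, 4, 5, 6] / [2, 9] / [7] / [8];  Q = [1, 2, 5, 6, 8] / [3, 4] / [7] / [9];  common shape = (5, 2, 1, 1)

Row-insert the values π_1, π_2, … into P one at a time, bumping the leftmost entry strictly greater than the inserted value down to the next row. The recording tableau Q records, in position (i, j), the step at which that cell was added to P.
  Insert 8 (step 1): P = [8];  Q = [1]
  Insert 9 (step 2): P = [8, 9];  Q = [1, 2]
  Insert 2 (step 3): P = [2, 9] / [8];  Q = [1, 2] / [3]
  Insert 3 (step 4): P = [2, 3] / [8, 9];  Q = [1, 2] / [3, 4]
  Insert 4 (step 5): P = [2, 3, 4] / [8, 9];  Q = [1, 2, 5] / [3, 4]
  Insert 7 (step 6): P = [2, 3, 4, 7] / [8, 9];  Q = [1, 2, 5, 6] / [3, 4]
  Insert 5 (step 7): P = [2, 3, 4, 5] / [7, 9] / [8];  Q = [1, 2, 5, 6] / [3, 4] / [7]
  Insert 6 (step 8): P = [2, 3, 4, 5, 6] / [7, 9] / [8];  Q = [1, 2, 5, 6, 8] / [3, 4] / [7]
  Insert 1 (step 9): P = [1, 3, 4, 5, 6] / [2, 9] / [7] / [8];  Q = [1, 2, 5, 6, 8] / [3, 4] / [7] / [9]
Final shape: (5, 2, 1, 1).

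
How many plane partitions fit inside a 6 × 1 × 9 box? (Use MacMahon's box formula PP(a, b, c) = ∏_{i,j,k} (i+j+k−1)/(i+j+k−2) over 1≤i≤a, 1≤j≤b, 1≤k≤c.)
PP(6, 1, 9) = 5005

Evaluate the triple product over i = 1..6, j = 1..1, k = 1..9. The factors are (2/1) · (3/2) · (4/3) · (5/4) · (6/5) · (7/6) · (8/7) · (9/8) · … (54 factors total). The numerators and denominators telescope so the product is an integer; carrying out the multiplication exactly gives PP(6, 1, 9) = 5005.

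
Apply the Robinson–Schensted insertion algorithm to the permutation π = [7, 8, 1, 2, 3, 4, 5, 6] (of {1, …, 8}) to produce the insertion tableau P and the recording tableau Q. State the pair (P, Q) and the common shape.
P = [1, 2, 3, 4, 5, 6] / [7, 8];  Q = [1, 2, 5, 6, 7, 8] / [3, 4];  common shape = (6, 2)

Row-insert the values π_1, π_2, … into P one at a time, bumping the leftmost entry strictly greater than the inserted value down to the next row. The recording tableau Q records, in position (i, j), the step at which that cell was added to P.
  Insert 7 (step 1): P = [7];  Q = [1]
  Insert 8 (step 2): P = [7, 8];  Q = [1, 2]
  Insert 1 (step 3): P = [1, 8] / [7];  Q = [1, 2] / [3]
  Insert 2 (step 4): P = [1, 2] / [7, 8];  Q = [1, 2] / [3, 4]
  Insert 3 (step 5): P = [1, 2, 3] / [7, 8];  Q = [1, 2, 5] / [3, 4]
  Insert 4 (step 6): P = [1, 2, 3, 4] / [7, 8];  Q = [1, 2, 5, 6] / [3, 4]
  Insert 5 (step 7): P = [1, 2, 3, 4, 5] / [7, 8];  Q = [1, 2, 5, 6, 7] / [3, 4]
  Insert 6 (step 8): P = [1, 2, 3, 4, 5, 6] / [7, 8];  Q = [1, 2, 5, 6, 7, 8] / [3, 4]
Final shape: (6, 2).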